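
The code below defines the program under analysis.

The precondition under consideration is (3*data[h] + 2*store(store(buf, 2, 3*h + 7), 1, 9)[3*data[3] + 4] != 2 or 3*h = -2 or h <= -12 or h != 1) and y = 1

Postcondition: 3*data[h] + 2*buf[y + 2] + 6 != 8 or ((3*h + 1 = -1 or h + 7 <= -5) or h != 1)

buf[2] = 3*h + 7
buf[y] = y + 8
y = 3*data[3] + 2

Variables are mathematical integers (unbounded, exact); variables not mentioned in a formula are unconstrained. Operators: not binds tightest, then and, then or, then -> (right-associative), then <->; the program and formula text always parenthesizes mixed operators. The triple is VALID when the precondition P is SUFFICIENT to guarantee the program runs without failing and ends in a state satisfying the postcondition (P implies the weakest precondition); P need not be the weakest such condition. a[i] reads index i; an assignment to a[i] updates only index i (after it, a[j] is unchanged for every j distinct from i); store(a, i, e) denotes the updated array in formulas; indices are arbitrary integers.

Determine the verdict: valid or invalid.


Working backward. After the program, the postcondition 3*data[h] + 2*buf[y + 2] + 6 != 8 or ((3*h + 1 = -1 or h + 7 <= -5) or h != 1) must hold; in canonical form it is 2*buf[y + 2] + 3*data[h] != 2 or 3*h = -2 or h <= -12 or h != 1.
Before y := 3*data[3] + 2: 2*buf[3*data[3] + 4] + 3*data[h] != 2 or 3*h = -2 or h <= -12 or h != 1
Before buf[y] := y + 8: 3*data[h] + 2*store(buf, y, y + 8)[3*data[3] + 4] != 2 or 3*h = -2 or h <= -12 or h != 1
Before buf[2] := 3*h + 7: 3*data[h] + 2*store(store(buf, 2, 3*h + 7), y, y + 8)[3*data[3] + 4] != 2 or 3*h = -2 or h <= -12 or h != 1
The weakest precondition is 3*data[h] + 2*store(store(buf, 2, 3*h + 7), y, y + 8)[3*data[3] + 4] != 2 or 3*h = -2 or h <= -12 or h != 1.
Check whether (3*data[h] + 2*store(store(buf, 2, 3*h + 7), 1, 9)[3*data[3] + 4] != 2 or 3*h = -2 or h <= -12 or h != 1) and y = 1 implies it.
Every state satisfying the precondition satisfies the weakest precondition: the implication holds.
Answer: valid


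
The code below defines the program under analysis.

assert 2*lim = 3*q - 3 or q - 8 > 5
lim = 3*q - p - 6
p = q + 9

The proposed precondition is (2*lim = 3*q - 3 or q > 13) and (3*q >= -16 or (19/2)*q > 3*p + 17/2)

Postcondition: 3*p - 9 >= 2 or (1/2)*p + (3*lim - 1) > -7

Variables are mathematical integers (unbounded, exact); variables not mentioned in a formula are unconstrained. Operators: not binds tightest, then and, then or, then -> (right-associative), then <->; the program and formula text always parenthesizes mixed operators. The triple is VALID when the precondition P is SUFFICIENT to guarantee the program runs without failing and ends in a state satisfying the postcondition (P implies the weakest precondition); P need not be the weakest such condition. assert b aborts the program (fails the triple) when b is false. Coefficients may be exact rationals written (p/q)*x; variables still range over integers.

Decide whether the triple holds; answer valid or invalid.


Working backward. After the program, the postcondition 3*p - 9 >= 2 or (1/2)*p + (3*lim - 1) > -7 must hold; in canonical form it is 3*p >= 11 or 3*lim + (1/2)*p > -6.
Before p := q + 9: 3*q >= -16 or 3*lim + (1/2)*q > -21/2
Before lim := 3*q - p - 6: 3*q >= -16 or (19/2)*q > 3*p + 15/2
Before assert 2*lim = 3*q - 3 or q - 8 > 5: (2*lim = 3*q - 3 or q > 13) and (3*q >= -16 or (19/2)*q > 3*p + 15/2)
The weakest precondition is (2*lim = 3*q - 3 or q > 13) and (3*q >= -16 or (19/2)*q > 3*p + 15/2).
Check whether (2*lim = 3*q - 3 or q > 13) and (3*q >= -16 or (19/2)*q > 3*p + 17/2) implies it.
Every state satisfying the precondition satisfies the weakest precondition: the implication holds.
Answer: valid


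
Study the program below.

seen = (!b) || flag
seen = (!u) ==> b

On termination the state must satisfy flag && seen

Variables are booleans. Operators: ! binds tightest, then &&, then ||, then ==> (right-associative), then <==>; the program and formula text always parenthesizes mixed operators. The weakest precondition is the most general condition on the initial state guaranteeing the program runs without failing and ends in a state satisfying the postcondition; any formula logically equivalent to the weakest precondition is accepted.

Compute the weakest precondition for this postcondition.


Working backward. After the program, flag && seen must hold.
Before seen := (!u) ==> b: flag && ((!u) ==> b)
Before seen := (!b) || flag: flag && ((!u) ==> b)
Answer: WP = flag && ((!u) ==> b)


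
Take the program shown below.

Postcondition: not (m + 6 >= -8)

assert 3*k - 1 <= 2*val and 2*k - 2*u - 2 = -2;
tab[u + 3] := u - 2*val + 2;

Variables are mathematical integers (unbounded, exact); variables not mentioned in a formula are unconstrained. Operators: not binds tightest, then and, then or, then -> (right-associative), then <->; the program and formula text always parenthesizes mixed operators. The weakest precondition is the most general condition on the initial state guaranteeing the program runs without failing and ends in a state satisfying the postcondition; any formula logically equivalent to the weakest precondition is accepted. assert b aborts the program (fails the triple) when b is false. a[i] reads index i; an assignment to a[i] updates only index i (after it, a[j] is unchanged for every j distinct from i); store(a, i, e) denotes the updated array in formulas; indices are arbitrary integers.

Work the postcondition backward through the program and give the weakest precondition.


Working backward. After the program, the postcondition not (m + 6 >= -8) must hold; in canonical form it is not (m >= -14).
Before tab[u + 3] := u - 2*val + 2: not (m >= -14)
Before assert 3*k - 1 <= 2*val and 2*k - 2*u - 2 = -2: 3*k <= 2*val + 1 and 2*k = 2*u and (not (m >= -14))
Answer: WP = 3*k <= 2*val + 1 and 2*k = 2*u and (not (m >= -14))


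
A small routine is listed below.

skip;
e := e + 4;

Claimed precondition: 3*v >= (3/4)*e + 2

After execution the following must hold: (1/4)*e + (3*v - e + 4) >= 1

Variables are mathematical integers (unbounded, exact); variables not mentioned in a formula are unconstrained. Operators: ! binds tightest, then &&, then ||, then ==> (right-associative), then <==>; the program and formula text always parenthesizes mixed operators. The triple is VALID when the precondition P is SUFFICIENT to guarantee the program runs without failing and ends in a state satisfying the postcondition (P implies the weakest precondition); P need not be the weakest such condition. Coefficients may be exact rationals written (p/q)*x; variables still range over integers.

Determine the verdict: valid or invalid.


Working backward. After the program, the postcondition (1/4)*e + (3*v - e + 4) >= 1 must hold; in canonical form it is 3*v >= (3/4)*e - 3.
Before e := e + 4: 3*v >= (3/4)*e
Before skip: 3*v >= (3/4)*e
The weakest precondition is 3*v >= (3/4)*e.
Check whether 3*v >= (3/4)*e + 2 implies it.
Every state satisfying the precondition satisfies the weakest precondition: the implication holds.
Answer: valid


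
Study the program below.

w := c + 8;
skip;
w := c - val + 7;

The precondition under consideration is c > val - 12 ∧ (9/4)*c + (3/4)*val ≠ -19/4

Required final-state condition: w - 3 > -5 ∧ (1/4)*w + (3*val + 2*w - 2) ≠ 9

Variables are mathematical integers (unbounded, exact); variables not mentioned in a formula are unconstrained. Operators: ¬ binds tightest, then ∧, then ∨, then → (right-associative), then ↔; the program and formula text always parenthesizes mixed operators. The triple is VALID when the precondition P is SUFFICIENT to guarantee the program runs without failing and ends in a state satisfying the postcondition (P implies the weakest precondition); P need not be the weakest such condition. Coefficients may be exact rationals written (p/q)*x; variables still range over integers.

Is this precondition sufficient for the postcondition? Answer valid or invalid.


Working backward. After the program, the postcondition w - 3 > -5 ∧ (1/4)*w + (3*val + 2*w - 2) ≠ 9 must hold; in canonical form it is w > -2 ∧ 3*val + (9/4)*w ≠ 11.
Before w := c - val + 7: c > val - 9 ∧ (9/4)*c + (3/4)*val ≠ -19/4
Before skip: c > val - 9 ∧ (9/4)*c + (3/4)*val ≠ -19/4
Before w := c + 8: c > val - 9 ∧ (9/4)*c + (3/4)*val ≠ -19/4
The weakest precondition is c > val - 9 ∧ (9/4)*c + (3/4)*val ≠ -19/4.
Check whether c > val - 12 ∧ (9/4)*c + (3/4)*val ≠ -19/4 implies it.
Countermodel: at the initial state c = 0, val = 9, the precondition holds but the weakest precondition fails.
Answer: invalid


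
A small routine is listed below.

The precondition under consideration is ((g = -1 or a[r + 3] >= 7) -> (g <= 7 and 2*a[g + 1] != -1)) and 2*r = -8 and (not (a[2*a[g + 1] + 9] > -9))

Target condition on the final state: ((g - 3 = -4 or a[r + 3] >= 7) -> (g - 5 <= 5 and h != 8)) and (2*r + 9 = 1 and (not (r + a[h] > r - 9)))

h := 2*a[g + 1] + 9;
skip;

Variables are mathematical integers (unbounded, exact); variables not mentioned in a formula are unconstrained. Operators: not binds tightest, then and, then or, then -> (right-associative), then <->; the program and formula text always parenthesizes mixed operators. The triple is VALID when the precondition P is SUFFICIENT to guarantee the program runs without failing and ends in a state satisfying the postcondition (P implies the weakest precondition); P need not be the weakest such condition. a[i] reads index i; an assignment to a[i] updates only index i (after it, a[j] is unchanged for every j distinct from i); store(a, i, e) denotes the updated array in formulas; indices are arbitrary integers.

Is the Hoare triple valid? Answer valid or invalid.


Working backward. After the program, the postcondition ((g - 3 = -4 or a[r + 3] >= 7) -> (g - 5 <= 5 and h != 8)) and (2*r + 9 = 1 and (not (r + a[h] > r - 9))) must hold; in canonical form it is ((g = -1 or a[r + 3] >= 7) -> (g <= 10 and h != 8)) and 2*r = -8 and (not (a[h] > -9)).
Before skip: ((g = -1 or a[r + 3] >= 7) -> (g <= 10 and h != 8)) and 2*r = -8 and (not (a[h] > -9))
Before h := 2*a[g + 1] + 9: ((g = -1 or a[r + 3] >= 7) -> (g <= 10 and 2*a[g + 1] != -1)) and 2*r = -8 and (not (a[2*a[g + 1] + 9] > -9))
The weakest precondition is ((g = -1 or a[r + 3] >= 7) -> (g <= 10 and 2*a[g + 1] != -1)) and 2*r = -8 and (not (a[2*a[g + 1] + 9] > -9)).
Check whether ((g = -1 or a[r + 3] >= 7) -> (g <= 7 and 2*a[g + 1] != -1)) and 2*r = -8 and (not (a[2*a[g + 1] + 9] > -9)) implies it.
Every state satisfying the precondition satisfies the weakest precondition: the implication holds.
Answer: valid


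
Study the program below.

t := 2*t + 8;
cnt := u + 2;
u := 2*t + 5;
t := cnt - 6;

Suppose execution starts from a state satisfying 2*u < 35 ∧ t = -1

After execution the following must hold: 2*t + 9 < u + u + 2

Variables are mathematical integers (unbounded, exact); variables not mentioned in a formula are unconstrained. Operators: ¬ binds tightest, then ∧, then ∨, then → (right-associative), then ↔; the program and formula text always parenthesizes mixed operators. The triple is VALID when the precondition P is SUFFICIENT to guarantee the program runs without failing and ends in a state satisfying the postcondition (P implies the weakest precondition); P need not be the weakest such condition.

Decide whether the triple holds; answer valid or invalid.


Working backward. After the program, the postcondition 2*t + 9 < u + u + 2 must hold; in canonical form it is 2*t < 2*u - 7.
Before t := cnt - 6: 2*cnt < 2*u + 5
Before u := 2*t + 5: 2*cnt < 4*t + 15
Before cnt := u + 2: 2*u < 4*t + 11
Before t := 2*t + 8: 2*u < 8*t + 43
The weakest precondition is 2*u < 8*t + 43.
Check whether 2*u < 35 ∧ t = -1 implies it.
Every state satisfying the precondition satisfies the weakest precondition: the implication holds.
Answer: valid


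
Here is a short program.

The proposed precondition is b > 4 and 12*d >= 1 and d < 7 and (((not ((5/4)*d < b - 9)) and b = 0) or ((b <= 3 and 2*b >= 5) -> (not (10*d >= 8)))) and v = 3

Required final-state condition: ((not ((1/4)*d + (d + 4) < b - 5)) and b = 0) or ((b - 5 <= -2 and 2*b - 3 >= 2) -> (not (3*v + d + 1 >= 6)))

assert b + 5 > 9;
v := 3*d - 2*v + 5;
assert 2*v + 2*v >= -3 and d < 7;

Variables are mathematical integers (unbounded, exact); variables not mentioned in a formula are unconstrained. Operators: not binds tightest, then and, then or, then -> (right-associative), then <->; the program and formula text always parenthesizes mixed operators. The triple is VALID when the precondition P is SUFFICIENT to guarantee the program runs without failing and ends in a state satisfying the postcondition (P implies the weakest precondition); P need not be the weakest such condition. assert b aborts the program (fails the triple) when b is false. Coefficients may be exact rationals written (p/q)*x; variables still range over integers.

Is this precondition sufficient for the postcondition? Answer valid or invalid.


Working backward. After the program, the postcondition ((not ((1/4)*d + (d + 4) < b - 5)) and b = 0) or ((b - 5 <= -2 and 2*b - 3 >= 2) -> (not (3*v + d + 1 >= 6))) must hold; in canonical form it is ((not ((5/4)*d < b - 9)) and b = 0) or ((b <= 3 and 2*b >= 5) -> (not (d + 3*v >= 5))).
Before assert 2*v + 2*v >= -3 and d < 7: 4*v >= -3 and d < 7 and (((not ((5/4)*d < b - 9)) and b = 0) or ((b <= 3 and 2*b >= 5) -> (not (d + 3*v >= 5))))
Before v := 3*d - 2*v + 5: 12*d >= 8*v - 23 and d < 7 and (((not ((5/4)*d < b - 9)) and b = 0) or ((b <= 3 and 2*b >= 5) -> (not (10*d >= 6*v - 10))))
Before assert b + 5 > 9: b > 4 and 12*d >= 8*v - 23 and d < 7 and (((not ((5/4)*d < b - 9)) and b = 0) or ((b <= 3 and 2*b >= 5) -> (not (10*d >= 6*v - 10))))
The weakest precondition is b > 4 and 12*d >= 8*v - 23 and d < 7 and (((not ((5/4)*d < b - 9)) and b = 0) or ((b <= 3 and 2*b >= 5) -> (not (10*d >= 6*v - 10)))).
Check whether b > 4 and 12*d >= 1 and d < 7 and (((not ((5/4)*d < b - 9)) and b = 0) or ((b <= 3 and 2*b >= 5) -> (not (10*d >= 8)))) and v = 3 implies it.
Every state satisfying the precondition satisfies the weakest precondition: the implication holds.
Answer: valid


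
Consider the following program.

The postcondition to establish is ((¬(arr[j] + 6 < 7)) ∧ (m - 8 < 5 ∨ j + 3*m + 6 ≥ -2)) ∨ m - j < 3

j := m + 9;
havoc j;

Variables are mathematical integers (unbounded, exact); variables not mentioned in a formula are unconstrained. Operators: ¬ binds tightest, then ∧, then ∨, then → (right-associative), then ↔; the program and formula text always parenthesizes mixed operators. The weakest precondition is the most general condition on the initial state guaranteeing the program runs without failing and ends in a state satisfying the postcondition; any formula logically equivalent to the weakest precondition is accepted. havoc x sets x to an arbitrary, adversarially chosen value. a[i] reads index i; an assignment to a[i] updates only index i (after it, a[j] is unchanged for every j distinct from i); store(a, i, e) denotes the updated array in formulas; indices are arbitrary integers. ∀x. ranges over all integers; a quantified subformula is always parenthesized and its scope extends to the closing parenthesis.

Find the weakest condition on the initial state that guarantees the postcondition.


Working backward. After the program, the postcondition ((¬(arr[j] + 6 < 7)) ∧ (m - 8 < 5 ∨ j + 3*m + 6 ≥ -2)) ∨ m - j < 3 must hold; in canonical form it is ((¬(arr[j] < 1)) ∧ (m < 13 ∨ j + 3*m ≥ -8)) ∨ m < j + 3.
Before havoc j: ∀j_1. (((¬(arr[j_1] < 1)) ∧ (m < 13 ∨ j_1 + 3*m ≥ -8)) ∨ m < j_1 + 3)
Before j := m + 9: ∀j_1. (((¬(arr[j_1] < 1)) ∧ (m < 13 ∨ j_1 + 3*m ≥ -8)) ∨ m < j_1 + 3)
Answer: WP = ∀j_1. (((¬(arr[j_1] < 1)) ∧ (m < 13 ∨ j_1 + 3*m ≥ -8)) ∨ m < j_1 + 3)


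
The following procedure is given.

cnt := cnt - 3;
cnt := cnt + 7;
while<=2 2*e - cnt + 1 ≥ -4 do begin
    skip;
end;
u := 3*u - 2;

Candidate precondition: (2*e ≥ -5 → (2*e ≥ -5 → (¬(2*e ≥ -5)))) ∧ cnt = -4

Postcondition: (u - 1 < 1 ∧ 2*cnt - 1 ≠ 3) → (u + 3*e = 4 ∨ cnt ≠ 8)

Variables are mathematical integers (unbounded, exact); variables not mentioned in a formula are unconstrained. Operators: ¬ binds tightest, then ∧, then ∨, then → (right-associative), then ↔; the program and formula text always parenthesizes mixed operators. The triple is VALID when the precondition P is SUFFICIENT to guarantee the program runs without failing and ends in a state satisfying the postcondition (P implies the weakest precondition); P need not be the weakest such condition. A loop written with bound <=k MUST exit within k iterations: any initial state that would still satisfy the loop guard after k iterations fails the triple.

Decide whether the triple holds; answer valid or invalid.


Working backward. After the program, the postcondition (u - 1 < 1 ∧ 2*cnt - 1 ≠ 3) → (u + 3*e = 4 ∨ cnt ≠ 8) must hold; in canonical form it is (u < 2 ∧ 2*cnt ≠ 4) → (3*e + u = 4 ∨ cnt ≠ 8).
Before u := 3*u - 2: (3*u < 4 ∧ 2*cnt ≠ 4) → (3*e + 3*u = 6 ∨ cnt ≠ 8)
Before the loop (bound <=2), unroll the exhaustion recursion (WP_0 = exit-now case; WP_j = one more guarded iteration, up to j = 2):
  WP_0: (¬(2*e ≥ cnt - 5)) ∧ ((3*u < 4 ∧ 2*cnt ≠ 4) → (3*e + 3*u = 6 ∨ cnt ≠ 8))
  WP_1: (2*e ≥ cnt - 5 → ((¬(2*e ≥ cnt - 5)) ∧ ((3*u < 4 ∧ 2*cnt ≠ 4) → (3*e + 3*u = 6 ∨ cnt ≠ 8)))) ∧ ((¬(2*e ≥ cnt - 5)) → ((3*u < 4 ∧ 2*cnt ≠ 4) → (3*e + 3*u = 6 ∨ cnt ≠ 8)))
  WP_2: (2*e ≥ cnt - 5 → ((2*e ≥ cnt - 5 → ((¬(2*e ≥ cnt - 5)) ∧ ((3*u < 4 ∧ 2*cnt ≠ 4) → (3*e + 3*u = 6 ∨ cnt ≠ 8)))) ∧ ((¬(2*e ≥ cnt - 5)) → ((3*u < 4 ∧ 2*cnt ≠ 4) → (3*e + 3*u = 6 ∨ cnt ≠ 8))))) ∧ ((¬(2*e ≥ cnt - 5)) → ((3*u < 4 ∧ 2*cnt ≠ 4) → (3*e + 3*u = 6 ∨ cnt ≠ 8)))
So before the loop: (2*e ≥ cnt - 5 → ((2*e ≥ cnt - 5 → ((¬(2*e ≥ cnt - 5)) ∧ ((3*u < 4 ∧ 2*cnt ≠ 4) → (3*e + 3*u = 6 ∨ cnt ≠ 8)))) ∧ ((¬(2*e ≥ cnt - 5)) → ((3*u < 4 ∧ 2*cnt ≠ 4) → (3*e + 3*u = 6 ∨ cnt ≠ 8))))) ∧ ((¬(2*e ≥ cnt - 5)) → ((3*u < 4 ∧ 2*cnt ≠ 4) → (3*e + 3*u = 6 ∨ cnt ≠ 8)))
Before cnt := cnt + 7: (2*e ≥ cnt + 2 → ((2*e ≥ cnt + 2 → ((¬(2*e ≥ cnt + 2)) ∧ ((3*u < 4 ∧ 2*cnt ≠ -10) → (3*e + 3*u = 6 ∨ cnt ≠ 1)))) ∧ ((¬(2*e ≥ cnt + 2)) → ((3*u < 4 ∧ 2*cnt ≠ -10) → (3*e + 3*u = 6 ∨ cnt ≠ 1))))) ∧ ((¬(2*e ≥ cnt + 2)) → ((3*u < 4 ∧ 2*cnt ≠ -10) → (3*e + 3*u = 6 ∨ cnt ≠ 1)))
Before cnt := cnt - 3: (2*e ≥ cnt - 1 → ((2*e ≥ cnt - 1 → ((¬(2*e ≥ cnt - 1)) ∧ ((3*u < 4 ∧ 2*cnt ≠ -4) → (3*e + 3*u = 6 ∨ cnt ≠ 4)))) ∧ ((¬(2*e ≥ cnt - 1)) → ((3*u < 4 ∧ 2*cnt ≠ -4) → (3*e + 3*u = 6 ∨ cnt ≠ 4))))) ∧ ((¬(2*e ≥ cnt - 1)) → ((3*u < 4 ∧ 2*cnt ≠ -4) → (3*e + 3*u = 6 ∨ cnt ≠ 4)))
The weakest precondition is (2*e ≥ cnt - 1 → ((2*e ≥ cnt - 1 → ((¬(2*e ≥ cnt - 1)) ∧ ((3*u < 4 ∧ 2*cnt ≠ -4) → (3*e + 3*u = 6 ∨ cnt ≠ 4)))) ∧ ((¬(2*e ≥ cnt - 1)) → ((3*u < 4 ∧ 2*cnt ≠ -4) → (3*e + 3*u = 6 ∨ cnt ≠ 4))))) ∧ ((¬(2*e ≥ cnt - 1)) → ((3*u < 4 ∧ 2*cnt ≠ -4) → (3*e + 3*u = 6 ∨ cnt ≠ 4))).
Check whether (2*e ≥ -5 → (2*e ≥ -5 → (¬(2*e ≥ -5)))) ∧ cnt = -4 implies it.
Every state satisfying the precondition satisfies the weakest precondition: the implication holds.
Answer: valid


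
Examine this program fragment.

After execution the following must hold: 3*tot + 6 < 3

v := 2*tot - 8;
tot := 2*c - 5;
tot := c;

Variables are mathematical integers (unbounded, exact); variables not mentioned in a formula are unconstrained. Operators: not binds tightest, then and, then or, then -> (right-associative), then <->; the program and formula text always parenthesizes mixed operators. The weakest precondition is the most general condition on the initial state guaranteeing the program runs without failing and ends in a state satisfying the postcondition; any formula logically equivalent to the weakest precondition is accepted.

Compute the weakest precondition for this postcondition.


Working backward. After the program, the postcondition 3*tot + 6 < 3 must hold; in canonical form it is 3*tot < -3.
Before tot := c: 3*c < -3
Before tot := 2*c - 5: 3*c < -3
Before v := 2*tot - 8: 3*c < -3
Answer: WP = 3*c < -3


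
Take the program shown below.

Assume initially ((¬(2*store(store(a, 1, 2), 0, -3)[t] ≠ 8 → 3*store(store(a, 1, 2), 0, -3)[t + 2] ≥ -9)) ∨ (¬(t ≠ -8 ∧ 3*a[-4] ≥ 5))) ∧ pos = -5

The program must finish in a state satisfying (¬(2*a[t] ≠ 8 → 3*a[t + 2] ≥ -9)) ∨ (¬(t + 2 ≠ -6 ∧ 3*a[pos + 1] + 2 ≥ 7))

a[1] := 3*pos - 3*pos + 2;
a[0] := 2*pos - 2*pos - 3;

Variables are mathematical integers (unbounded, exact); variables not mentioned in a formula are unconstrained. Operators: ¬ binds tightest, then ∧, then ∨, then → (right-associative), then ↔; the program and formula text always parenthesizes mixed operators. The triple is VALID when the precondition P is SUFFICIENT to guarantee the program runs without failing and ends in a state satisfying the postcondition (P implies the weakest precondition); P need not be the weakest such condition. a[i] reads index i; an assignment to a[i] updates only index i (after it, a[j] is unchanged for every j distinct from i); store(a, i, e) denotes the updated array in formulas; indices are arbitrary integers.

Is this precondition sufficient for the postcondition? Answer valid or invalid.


Working backward. After the program, the postcondition (¬(2*a[t] ≠ 8 → 3*a[t + 2] ≥ -9)) ∨ (¬(t + 2 ≠ -6 ∧ 3*a[pos + 1] + 2 ≥ 7)) must hold; in canonical form it is (¬(2*a[t] ≠ 8 → 3*a[t + 2] ≥ -9)) ∨ (¬(t ≠ -8 ∧ 3*a[pos + 1] ≥ 5)).
Before a[0] := 2*pos - 2*pos - 3: (¬(2*store(a, 0, -3)[t] ≠ 8 → 3*store(a, 0, -3)[t + 2] ≥ -9)) ∨ (¬(t ≠ -8 ∧ 3*store(a, 0, -3)[pos + 1] ≥ 5))
Before a[1] := 3*pos - 3*pos + 2: (¬(2*store(store(a, 1, 2), 0, -3)[t] ≠ 8 → 3*store(store(a, 1, 2), 0, -3)[t + 2] ≥ -9)) ∨ (¬(t ≠ -8 ∧ 3*store(store(a, 1, 2), 0, -3)[pos + 1] ≥ 5))
The weakest precondition is (¬(2*store(store(a, 1, 2), 0, -3)[t] ≠ 8 → 3*store(store(a, 1, 2), 0, -3)[t + 2] ≥ -9)) ∨ (¬(t ≠ -8 ∧ 3*store(store(a, 1, 2), 0, -3)[pos + 1] ≥ 5)).
Check whether ((¬(2*store(store(a, 1, 2), 0, -3)[t] ≠ 8 → 3*store(store(a, 1, 2), 0, -3)[t + 2] ≥ -9)) ∨ (¬(t ≠ -8 ∧ 3*a[-4] ≥ 5))) ∧ pos = -5 implies it.
Every state satisfying the precondition satisfies the weakest precondition: the implication holds.
Answer: valid


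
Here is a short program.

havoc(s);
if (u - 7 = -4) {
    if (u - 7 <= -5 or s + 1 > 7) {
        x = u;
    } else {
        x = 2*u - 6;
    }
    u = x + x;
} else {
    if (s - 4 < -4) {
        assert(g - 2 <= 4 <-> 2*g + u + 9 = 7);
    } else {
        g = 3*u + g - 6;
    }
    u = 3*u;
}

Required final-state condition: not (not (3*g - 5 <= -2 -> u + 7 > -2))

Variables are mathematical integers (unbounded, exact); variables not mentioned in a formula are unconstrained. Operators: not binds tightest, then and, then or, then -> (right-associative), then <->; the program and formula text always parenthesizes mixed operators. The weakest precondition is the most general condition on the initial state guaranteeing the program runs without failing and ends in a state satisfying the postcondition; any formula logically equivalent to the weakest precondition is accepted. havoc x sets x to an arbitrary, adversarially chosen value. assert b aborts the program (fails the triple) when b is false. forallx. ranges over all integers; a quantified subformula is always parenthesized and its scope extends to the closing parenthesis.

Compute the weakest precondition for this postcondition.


Working backward. After the program, the postcondition not (not (3*g - 5 <= -2 -> u + 7 > -2)) must hold; in canonical form it is 3*g <= 3 -> u > -9.
Then branch requires ((u <= 2 or s > 6) -> (3*g <= 3 -> 2*u > -9)) and ((not (u <= 2 or s > 6)) -> (3*g <= 3 -> 4*u > 3)); else branch requires (s < 0 -> ((g <= 6 <-> 2*g + u = -2) and (3*g <= 3 -> 3*u > -9))) and ((not (s < 0)) -> (3*g + 9*u <= 21 -> 3*u > -9)).
Before the if: (u = 3 -> (((u <= 2 or s > 6) -> (3*g <= 3 -> 2*u > -9)) and ((not (u <= 2 or s > 6)) -> (3*g <= 3 -> 4*u > 3)))) and ((not (u = 3)) -> ((s < 0 -> ((g <= 6 <-> 2*g + u = -2) and (3*g <= 3 -> 3*u > -9))) and ((not (s < 0)) -> (3*g + 9*u <= 21 -> 3*u > -9))))
Before havoc s: forall s_1. ((u = 3 -> (((u <= 2 or s_1 > 6) -> (3*g <= 3 -> 2*u > -9)) and ((not (u <= 2 or s_1 > 6)) -> (3*g <= 3 -> 4*u > 3)))) and ((not (u = 3)) -> ((s_1 < 0 -> ((g <= 6 <-> 2*g + u = -2) and (3*g <= 3 -> 3*u > -9))) and ((not (s_1 < 0)) -> (3*g + 9*u <= 21 -> 3*u > -9)))))
Answer: WP = forall s_1. ((u = 3 -> (((u <= 2 or s_1 > 6) -> (3*g <= 3 -> 2*u > -9)) and ((not (u <= 2 or s_1 > 6)) -> (3*g <= 3 -> 4*u > 3)))) and ((not (u = 3)) -> ((s_1 < 0 -> ((g <= 6 <-> 2*g + u = -2) and (3*g <= 3 -> 3*u > -9))) and ((not (s_1 < 0)) -> (3*g + 9*u <= 21 -> 3*u > -9)))))


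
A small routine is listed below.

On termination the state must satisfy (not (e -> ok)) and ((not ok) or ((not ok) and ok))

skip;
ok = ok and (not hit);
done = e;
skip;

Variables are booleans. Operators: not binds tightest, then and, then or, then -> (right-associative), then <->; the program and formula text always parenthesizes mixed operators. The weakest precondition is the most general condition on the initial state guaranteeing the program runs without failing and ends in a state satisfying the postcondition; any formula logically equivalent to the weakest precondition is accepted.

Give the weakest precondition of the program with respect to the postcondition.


Working backward. After the program, the postcondition (not (e -> ok)) and ((not ok) or ((not ok) and ok)) must hold; in canonical form it is (not (e -> ok)) and (not ok).
Before skip: (not (e -> ok)) and (not ok)
Before done := e: (not (e -> ok)) and (not ok)
Before ok := ok and (not hit): (not (e -> (ok and (not hit)))) and (not (ok and (not hit)))
Before skip: (not (e -> (ok and (not hit)))) and (not (ok and (not hit)))
Answer: WP = (not (e -> (ok and (not hit)))) and (not (ok and (not hit)))


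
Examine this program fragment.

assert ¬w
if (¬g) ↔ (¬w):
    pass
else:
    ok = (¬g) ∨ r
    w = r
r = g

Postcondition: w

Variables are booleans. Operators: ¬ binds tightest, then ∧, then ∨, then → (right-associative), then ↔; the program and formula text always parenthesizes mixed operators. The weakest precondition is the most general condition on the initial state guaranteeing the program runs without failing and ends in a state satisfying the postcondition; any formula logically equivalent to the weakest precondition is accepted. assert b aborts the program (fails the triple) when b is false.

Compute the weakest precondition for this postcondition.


Working backward. After the program, w must hold.
Before r := g: w
Then branch requires w; else branch requires r.
Before the if: (((¬g) ↔ (¬w)) → w) ∧ ((¬((¬g) ↔ (¬w))) → r)
Before assert ¬w: (¬w) ∧ (((¬g) ↔ (¬w)) → w) ∧ ((¬((¬g) ↔ (¬w))) → r)
Answer: WP = (¬w) ∧ (((¬g) ↔ (¬w)) → w) ∧ ((¬((¬g) ↔ (¬w))) → r)


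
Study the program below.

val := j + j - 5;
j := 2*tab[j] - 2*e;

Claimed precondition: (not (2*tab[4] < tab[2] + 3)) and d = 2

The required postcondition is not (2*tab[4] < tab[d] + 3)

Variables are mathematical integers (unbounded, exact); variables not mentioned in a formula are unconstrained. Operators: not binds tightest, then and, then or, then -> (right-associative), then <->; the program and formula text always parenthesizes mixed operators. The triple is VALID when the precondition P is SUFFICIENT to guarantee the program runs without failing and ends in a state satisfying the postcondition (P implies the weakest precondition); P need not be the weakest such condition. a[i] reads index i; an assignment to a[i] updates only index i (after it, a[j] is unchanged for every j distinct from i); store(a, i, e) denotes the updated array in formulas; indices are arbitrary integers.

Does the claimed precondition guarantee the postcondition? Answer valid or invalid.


Working backward. After the program, not (2*tab[4] < tab[d] + 3) must hold.
Before j := 2*tab[j] - 2*e: not (2*tab[4] < tab[d] + 3)
Before val := j + j - 5: not (2*tab[4] < tab[d] + 3)
The weakest precondition is not (2*tab[4] < tab[d] + 3).
Check whether (not (2*tab[4] < tab[2] + 3)) and d = 2 implies it.
Every state satisfying the precondition satisfies the weakest precondition: the implication holds.
Answer: valid


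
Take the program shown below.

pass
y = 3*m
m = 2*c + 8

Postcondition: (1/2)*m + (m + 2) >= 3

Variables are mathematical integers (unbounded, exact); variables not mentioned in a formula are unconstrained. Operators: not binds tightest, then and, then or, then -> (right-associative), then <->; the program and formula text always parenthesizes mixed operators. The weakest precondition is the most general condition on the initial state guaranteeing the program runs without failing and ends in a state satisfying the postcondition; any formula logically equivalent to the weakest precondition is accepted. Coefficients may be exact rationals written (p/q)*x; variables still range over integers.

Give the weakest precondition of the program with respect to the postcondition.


Working backward. After the program, the postcondition (1/2)*m + (m + 2) >= 3 must hold; in canonical form it is (3/2)*m >= 1.
Before m := 2*c + 8: 3*c >= -11
Before y := 3*m: 3*c >= -11
Before skip: 3*c >= -11
Answer: WP = 3*c >= -11


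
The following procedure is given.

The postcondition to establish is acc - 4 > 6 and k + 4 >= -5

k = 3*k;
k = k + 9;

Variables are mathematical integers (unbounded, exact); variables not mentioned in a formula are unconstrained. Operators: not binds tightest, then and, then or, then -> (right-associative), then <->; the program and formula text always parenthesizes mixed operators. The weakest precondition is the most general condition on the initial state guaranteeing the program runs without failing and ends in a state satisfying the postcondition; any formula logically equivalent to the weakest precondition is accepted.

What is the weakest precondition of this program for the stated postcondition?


Working backward. After the program, the postcondition acc - 4 > 6 and k + 4 >= -5 must hold; in canonical form it is acc > 10 and k >= -9.
Before k := k + 9: acc > 10 and k >= -18
Before k := 3*k: acc > 10 and 3*k >= -18
Answer: WP = acc > 10 and 3*k >= -18


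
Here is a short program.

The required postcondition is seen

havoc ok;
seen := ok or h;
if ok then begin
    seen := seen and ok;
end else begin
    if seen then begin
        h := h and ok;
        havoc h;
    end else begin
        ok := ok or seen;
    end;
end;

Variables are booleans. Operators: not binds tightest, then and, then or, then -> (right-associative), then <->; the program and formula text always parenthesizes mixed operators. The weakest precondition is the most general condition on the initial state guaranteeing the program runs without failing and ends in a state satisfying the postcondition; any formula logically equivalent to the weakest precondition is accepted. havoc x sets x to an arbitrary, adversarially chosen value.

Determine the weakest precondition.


Working backward. After the program, seen must hold.
Then branch requires seen and ok; else branch requires (not seen) -> seen.
Before the if: (ok -> (seen and ok)) and ((not ok) -> ((not seen) -> seen))
Before seen := ok or h: (ok -> ((ok or h) and ok)) and ((not ok) -> ((not (ok or h)) -> (ok or h)))
Before havoc ok: (not h) -> h
Answer: WP = (not h) -> h


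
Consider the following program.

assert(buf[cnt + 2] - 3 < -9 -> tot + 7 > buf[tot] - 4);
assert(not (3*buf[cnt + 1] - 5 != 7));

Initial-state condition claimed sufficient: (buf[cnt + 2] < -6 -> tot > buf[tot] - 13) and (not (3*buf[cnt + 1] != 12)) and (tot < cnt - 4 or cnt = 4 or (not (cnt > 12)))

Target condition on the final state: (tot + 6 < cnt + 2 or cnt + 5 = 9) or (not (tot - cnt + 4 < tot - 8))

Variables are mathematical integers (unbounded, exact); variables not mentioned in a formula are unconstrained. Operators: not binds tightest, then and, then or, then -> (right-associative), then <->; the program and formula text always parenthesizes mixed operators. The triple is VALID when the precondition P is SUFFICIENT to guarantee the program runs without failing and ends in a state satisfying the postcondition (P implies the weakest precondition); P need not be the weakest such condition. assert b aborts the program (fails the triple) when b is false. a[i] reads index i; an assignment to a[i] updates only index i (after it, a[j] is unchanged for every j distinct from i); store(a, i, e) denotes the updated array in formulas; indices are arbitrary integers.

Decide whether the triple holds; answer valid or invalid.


Working backward. After the program, the postcondition (tot + 6 < cnt + 2 or cnt + 5 = 9) or (not (tot - cnt + 4 < tot - 8)) must hold; in canonical form it is tot < cnt - 4 or cnt = 4 or (not (cnt > 12)).
Before assert not (3*buf[cnt + 1] - 5 != 7): (not (3*buf[cnt + 1] != 12)) and (tot < cnt - 4 or cnt = 4 or (not (cnt > 12)))
Before assert buf[cnt + 2] - 3 < -9 -> tot + 7 > buf[tot] - 4: (buf[cnt + 2] < -6 -> tot > buf[tot] - 11) and (not (3*buf[cnt + 1] != 12)) and (tot < cnt - 4 or cnt = 4 or (not (cnt > 12)))
The weakest precondition is (buf[cnt + 2] < -6 -> tot > buf[tot] - 11) and (not (3*buf[cnt + 1] != 12)) and (tot < cnt - 4 or cnt = 4 or (not (cnt > 12))).
Check whether (buf[cnt + 2] < -6 -> tot > buf[tot] - 13) and (not (3*buf[cnt + 1] != 12)) and (tot < cnt - 4 or cnt = 4 or (not (cnt > 12))) implies it.
Countermodel: at the initial state buf = {[-5] = 6, [1] = 4, [2] = -7, elsewhere 6}, cnt = 0, tot = -5, the precondition holds but the weakest precondition fails.
Answer: invalid


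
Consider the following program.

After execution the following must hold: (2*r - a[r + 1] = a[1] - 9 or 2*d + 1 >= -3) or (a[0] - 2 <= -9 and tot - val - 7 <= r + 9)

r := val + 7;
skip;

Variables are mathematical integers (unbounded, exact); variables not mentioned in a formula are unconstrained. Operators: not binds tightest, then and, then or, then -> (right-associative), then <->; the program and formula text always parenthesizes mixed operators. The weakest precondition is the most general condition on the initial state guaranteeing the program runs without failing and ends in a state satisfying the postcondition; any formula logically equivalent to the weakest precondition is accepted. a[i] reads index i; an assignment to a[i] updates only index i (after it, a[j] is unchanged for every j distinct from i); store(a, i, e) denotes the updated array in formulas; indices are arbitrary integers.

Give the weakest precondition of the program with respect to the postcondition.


Working backward. After the program, the postcondition (2*r - a[r + 1] = a[1] - 9 or 2*d + 1 >= -3) or (a[0] - 2 <= -9 and tot - val - 7 <= r + 9) must hold; in canonical form it is 2*r = a[r + 1] + a[1] - 9 or 2*d >= -4 or (a[0] <= -7 and tot <= r + val + 16).
Before skip: 2*r = a[r + 1] + a[1] - 9 or 2*d >= -4 or (a[0] <= -7 and tot <= r + val + 16)
Before r := val + 7: 2*val = a[val + 8] + a[1] - 23 or 2*d >= -4 or (a[0] <= -7 and tot <= 2*val + 23)
Answer: WP = 2*val = a[val + 8] + a[1] - 23 or 2*d >= -4 or (a[0] <= -7 and tot <= 2*val + 23)


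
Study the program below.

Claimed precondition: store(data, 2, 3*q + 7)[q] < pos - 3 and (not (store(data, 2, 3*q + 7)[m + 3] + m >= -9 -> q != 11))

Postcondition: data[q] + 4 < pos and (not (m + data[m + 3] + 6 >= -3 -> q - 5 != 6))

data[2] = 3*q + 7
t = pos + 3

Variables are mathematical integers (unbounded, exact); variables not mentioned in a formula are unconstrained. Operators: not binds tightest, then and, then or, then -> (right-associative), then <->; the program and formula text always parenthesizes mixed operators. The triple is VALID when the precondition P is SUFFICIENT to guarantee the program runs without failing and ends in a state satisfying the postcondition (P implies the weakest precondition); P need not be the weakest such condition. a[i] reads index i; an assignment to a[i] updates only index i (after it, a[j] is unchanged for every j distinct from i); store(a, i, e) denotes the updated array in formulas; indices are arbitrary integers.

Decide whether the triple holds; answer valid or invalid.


Working backward. After the program, the postcondition data[q] + 4 < pos and (not (m + data[m + 3] + 6 >= -3 -> q - 5 != 6)) must hold; in canonical form it is data[q] < pos - 4 and (not (data[m + 3] + m >= -9 -> q != 11)).
Before t := pos + 3: data[q] < pos - 4 and (not (data[m + 3] + m >= -9 -> q != 11))
Before data[2] := 3*q + 7: store(data, 2, 3*q + 7)[q] < pos - 4 and (not (store(data, 2, 3*q + 7)[m + 3] + m >= -9 -> q != 11))
The weakest precondition is store(data, 2, 3*q + 7)[q] < pos - 4 and (not (store(data, 2, 3*q + 7)[m + 3] + m >= -9 -> q != 11)).
Check whether store(data, 2, 3*q + 7)[q] < pos - 3 and (not (store(data, 2, 3*q + 7)[m + 3] + m >= -9 -> q != 11)) implies it.
Countermodel: at the initial state data = {[1] = 7040, [2] = 5, [11] = 0, elsewhere 5}, m = -2, pos = 4, q = 11, the precondition holds but the weakest precondition fails.
Answer: invalid


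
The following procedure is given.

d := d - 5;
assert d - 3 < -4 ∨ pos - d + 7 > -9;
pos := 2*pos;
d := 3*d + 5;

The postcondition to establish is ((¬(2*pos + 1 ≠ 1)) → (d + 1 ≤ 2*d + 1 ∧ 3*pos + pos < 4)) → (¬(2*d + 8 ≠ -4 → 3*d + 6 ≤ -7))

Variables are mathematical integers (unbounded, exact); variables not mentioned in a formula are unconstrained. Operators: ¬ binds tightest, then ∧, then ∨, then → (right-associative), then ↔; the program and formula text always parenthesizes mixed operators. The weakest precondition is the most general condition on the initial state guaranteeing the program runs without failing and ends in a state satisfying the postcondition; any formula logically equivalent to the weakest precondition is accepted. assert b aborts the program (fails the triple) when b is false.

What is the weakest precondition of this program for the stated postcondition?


Working backward. After the program, the postcondition ((¬(2*pos + 1 ≠ 1)) → (d + 1 ≤ 2*d + 1 ∧ 3*pos + pos < 4)) → (¬(2*d + 8 ≠ -4 → 3*d + 6 ≤ -7)) must hold; in canonical form it is ((¬(2*pos ≠ 0)) → (d ≥ 0 ∧ 4*pos < 4)) → (¬(2*d ≠ -12 → 3*d ≤ -13)).
Before d := 3*d + 5: ((¬(2*pos ≠ 0)) → (3*d ≥ -5 ∧ 4*pos < 4)) → (¬(6*d ≠ -22 → 9*d ≤ -28))
Before pos := 2*pos: ((¬(4*pos ≠ 0)) → (3*d ≥ -5 ∧ 8*pos < 4)) → (¬(6*d ≠ -22 → 9*d ≤ -28))
Before assert d - 3 < -4 ∨ pos - d + 7 > -9: (d < -1 ∨ pos > d - 16) ∧ (((¬(4*pos ≠ 0)) → (3*d ≥ -5 ∧ 8*pos < 4)) → (¬(6*d ≠ -22 → 9*d ≤ -28)))
Before d := d - 5: (d < 4 ∨ pos > d - 21) ∧ (((¬(4*pos ≠ 0)) → (3*d ≥ 10 ∧ 8*pos < 4)) → (¬(6*d ≠ 8 → 9*d ≤ 17)))
Answer: WP = (d < 4 ∨ pos > d - 21) ∧ (((¬(4*pos ≠ 0)) → (3*d ≥ 10 ∧ 8*pos < 4)) → (¬(6*d ≠ 8 → 9*d ≤ 17)))


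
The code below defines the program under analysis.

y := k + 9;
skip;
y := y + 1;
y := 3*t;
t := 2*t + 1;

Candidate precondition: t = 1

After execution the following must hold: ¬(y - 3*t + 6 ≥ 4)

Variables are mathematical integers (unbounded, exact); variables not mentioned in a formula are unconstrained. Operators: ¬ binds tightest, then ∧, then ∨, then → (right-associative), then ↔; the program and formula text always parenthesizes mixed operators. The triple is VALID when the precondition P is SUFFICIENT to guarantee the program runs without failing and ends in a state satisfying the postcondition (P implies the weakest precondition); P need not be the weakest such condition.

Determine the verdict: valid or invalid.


Working backward. After the program, the postcondition ¬(y - 3*t + 6 ≥ 4) must hold; in canonical form it is ¬(y ≥ 3*t - 2).
Before t := 2*t + 1: ¬(y ≥ 6*t + 1)
Before y := 3*t: ¬(3*t ≤ -1)
Before y := y + 1: ¬(3*t ≤ -1)
Before skip: ¬(3*t ≤ -1)
Before y := k + 9: ¬(3*t ≤ -1)
The weakest precondition is ¬(3*t ≤ -1).
Check whether t = 1 implies it.
Every state satisfying the precondition satisfies the weakest precondition: the implication holds.
Answer: valid
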